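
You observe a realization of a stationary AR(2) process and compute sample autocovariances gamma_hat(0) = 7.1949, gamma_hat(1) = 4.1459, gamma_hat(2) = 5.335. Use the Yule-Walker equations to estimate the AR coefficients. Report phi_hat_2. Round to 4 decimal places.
\hat\phi_{2} = 0.6130

The Yule-Walker equations for an AR(p) process read, in matrix form,
  Gamma_p phi = r_p,   with   (Gamma_p)_{ij} = gamma(|i - j|),
                       (r_p)_i = gamma(i),   i,j = 1..p.
Substitute the sample gammas (Toeplitz matrix and right-hand side of size 2):
  Gamma_p = [[7.1949, 4.1459], [4.1459, 7.1949]]
  r_p     = [4.1459, 5.335]
Written out:
  7.1949 phi_1 + 4.1459 phi_2 = 4.1459
  4.1459 phi_1 + 7.1949 phi_2 = 5.335
Solve by Cramer's rule:
  det = gamma(0)^2 - gamma(1)^2 = (7.1949)^2 - (4.1459)^2 = 51.76658601 - 17.18848681 = 34.5780992
  phi_hat_1 = [gamma(1) gamma(0) - gamma(1) gamma(2)] / det = [(4.1459)(7.1949) - (4.1459)(5.335)] / 34.5780992 = 7.71095941 / 34.5780992 = 0.223
  phi_hat_2 = [gamma(0) gamma(2) - gamma(1)^2] / det = [(7.1949)(5.335) - (4.1459)^2] / 34.5780992 = 21.19630469 / 34.5780992 = 0.613
So phi_hat = [0.2230, 0.6130].
Therefore phi_hat_2 = 0.6130.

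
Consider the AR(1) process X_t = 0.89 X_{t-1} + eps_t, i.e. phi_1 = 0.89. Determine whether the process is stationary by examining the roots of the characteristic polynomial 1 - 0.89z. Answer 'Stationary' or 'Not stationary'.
\text{Stationary}

The AR(p) characteristic polynomial is P(z) = 1 - 0.89z.
Stationarity requires all roots to lie outside the unit circle, i.e. |z| > 1 for every root.
This is linear in z: 1 + (-0.89) z = 0  =>  z = -1/(-0.89) = 1.123596,  |z| = 1.123596.
Moduli of all roots: 1.1236.
All moduli strictly greater than 1? Yes.
Verdict: Stationary.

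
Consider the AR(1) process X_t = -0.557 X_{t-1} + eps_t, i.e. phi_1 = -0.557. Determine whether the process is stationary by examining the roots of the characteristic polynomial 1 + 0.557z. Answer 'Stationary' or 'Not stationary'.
\text{Stationary}

The AR(p) characteristic polynomial is P(z) = 1 + 0.557z.
Stationarity requires all roots to lie outside the unit circle, i.e. |z| > 1 for every root.
This is linear in z: 1 + (0.557) z = 0  =>  z = -1/(0.557) = -1.795332,  |z| = 1.795332.
Moduli of all roots: 1.7953.
All moduli strictly greater than 1? Yes.
Verdict: Stationary.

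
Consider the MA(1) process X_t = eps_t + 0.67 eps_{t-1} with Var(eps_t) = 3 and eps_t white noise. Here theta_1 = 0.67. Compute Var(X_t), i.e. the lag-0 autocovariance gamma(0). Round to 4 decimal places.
\gamma(0) = 4.3467

For an MA(q) process X_t = eps_t + sum_i theta_i eps_{t-i} with
Var(eps_t) = sigma^2, the variance is
  gamma(0) = sigma^2 * (1 + sum_i theta_i^2).
  sum_i theta_i^2 = (0.67)^2 = 0.4489.
  gamma(0) = 3 * (1 + 0.4489) = 3 * 1.4489 = 4.3467.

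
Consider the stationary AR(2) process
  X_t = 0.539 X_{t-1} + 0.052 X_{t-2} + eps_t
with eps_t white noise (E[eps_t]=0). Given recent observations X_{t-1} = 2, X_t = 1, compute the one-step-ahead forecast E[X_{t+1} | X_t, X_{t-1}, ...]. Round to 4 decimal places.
E[X_{t+1} \mid \mathcal F_t] = 0.6430

For an AR(p) model X_t = c + sum_i phi_i X_{t-i} + eps_t, the
one-step-ahead conditional mean is
  E[X_{t+1} | X_t, ...] = c + sum_i phi_i X_{t+1-i}.
Substitute known values:
  E[X_{t+1} | ...] = (0.539) * (1) + (0.052) * (2)
                   = 0.6430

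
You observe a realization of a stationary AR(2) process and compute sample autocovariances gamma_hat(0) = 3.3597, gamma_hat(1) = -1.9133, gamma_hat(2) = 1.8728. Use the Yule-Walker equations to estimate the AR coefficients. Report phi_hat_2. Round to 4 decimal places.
\hat\phi_{2} = 0.3450

The Yule-Walker equations for an AR(p) process read, in matrix form,
  Gamma_p phi = r_p,   with   (Gamma_p)_{ij} = gamma(|i - j|),
                       (r_p)_i = gamma(i),   i,j = 1..p.
Substitute the sample gammas (Toeplitz matrix and right-hand side of size 2):
  Gamma_p = [[3.3597, -1.9133], [-1.9133, 3.3597]]
  r_p     = [-1.9133, 1.8728]
Written out:
  3.3597 phi_1 - 1.9133 phi_2 = -1.9133
  -1.9133 phi_1 + 3.3597 phi_2 = 1.8728
Solve by Cramer's rule:
  det = gamma(0)^2 - gamma(1)^2 = (3.3597)^2 - (-1.9133)^2 = 11.28758409 - 3.66071689 = 7.6268672
  phi_hat_1 = [gamma(1) gamma(0) - gamma(1) gamma(2)] / det = [(-1.9133)(3.3597) - (-1.9133)(1.8728)] / 7.6268672 = -2.84488577 / 7.6268672 = -0.373
  phi_hat_2 = [gamma(0) gamma(2) - gamma(1)^2] / det = [(3.3597)(1.8728) - (-1.9133)^2] / 7.6268672 = 2.63132927 / 7.6268672 = 0.345
So phi_hat = [-0.3730, 0.3450].
Therefore phi_hat_2 = 0.3450.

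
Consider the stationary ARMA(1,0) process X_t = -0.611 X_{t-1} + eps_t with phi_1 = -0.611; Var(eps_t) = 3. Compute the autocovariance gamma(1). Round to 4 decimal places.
\gamma(1) = -2.9249

Multiply the model equation by X_{t-k} and take expectations. With theta_0 = psi_0 = 1 and psi_j the MA(infinity) weights, this gives
  gamma(k) - sum_i phi_i gamma(k-i) = c_k,
  c_k = sigma^2 * sum_{j=k..q} theta_j psi_{j-k}   (c_k = 0 for k > q),
using gamma(-m) = gamma(m).
Pure AR (q = 0): c_0 = sigma^2 = 3, c_k = 0 for k >= 1.
Equations for k = 0 and k = 1 (AR order 1):
  gamma(0) = phi_1 gamma(1) + c_0
  gamma(1) = phi_1 gamma(0) + c_1
Substituting the second into the first: gamma(0) (1 - phi_1^2) = c_0 + phi_1 c_1, so
  gamma(0) = c_0 / (1 - phi_1^2) = 3 / (1 - (-0.611)^2) = 3 / 0.626679 = 4.78714.
  gamma(1) = phi_1 gamma(0) = (-0.611)(4.78714) = -2.924942.
Therefore gamma(1) = -2.9249 (to 4 decimal places).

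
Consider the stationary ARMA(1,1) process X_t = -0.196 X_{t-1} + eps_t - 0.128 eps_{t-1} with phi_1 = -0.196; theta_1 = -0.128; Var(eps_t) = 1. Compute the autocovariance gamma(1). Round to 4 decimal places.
\gamma(1) = -0.3454

Multiply the model equation by X_{t-k} and take expectations. With theta_0 = psi_0 = 1 and psi_j the MA(infinity) weights, this gives
  gamma(k) - sum_i phi_i gamma(k-i) = c_k,
  c_k = sigma^2 * sum_{j=k..q} theta_j psi_{j-k}   (c_k = 0 for k > q),
using gamma(-m) = gamma(m).
psi-weights needed (psi_j = theta_j + sum_i phi_i psi_{j-i}):
  psi_1 = theta_1 + phi_1 = -0.128 + (-0.196) = -0.324
Right-hand sides:
  c_0 = sigma^2 (1 + theta_1 psi_1) = 1 * (1 + (-0.128)(-0.324)) = 1 * 1.041472 = 1.041472
  c_1 = sigma^2 theta_1 = 1 * (-0.128) = -0.128
  c_2 = 0
Equations for k = 0 and k = 1 (AR order 1):
  gamma(0) = phi_1 gamma(1) + c_0
  gamma(1) = phi_1 gamma(0) + c_1
Substituting the second into the first: gamma(0) (1 - phi_1^2) = c_0 + phi_1 c_1, so
  gamma(0) = (c_0 + phi_1 c_1) / (1 - phi_1^2) = (1.041472 + (-0.196)(-0.128)) / (1 - (-0.196)^2) = 1.06656 / 0.961584 = 1.10917.
  gamma(1) = phi_1 gamma(0) + c_1 = (-0.196)(1.10917) + (-0.128) = -0.345397.
Therefore gamma(1) = -0.3454 (to 4 decimal places).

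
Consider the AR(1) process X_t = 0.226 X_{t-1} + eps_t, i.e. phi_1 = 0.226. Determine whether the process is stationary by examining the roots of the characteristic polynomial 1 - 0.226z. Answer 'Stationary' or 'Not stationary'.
\text{Stationary}

The AR(p) characteristic polynomial is P(z) = 1 - 0.226z.
Stationarity requires all roots to lie outside the unit circle, i.e. |z| > 1 for every root.
This is linear in z: 1 + (-0.226) z = 0  =>  z = -1/(-0.226) = 4.424779,  |z| = 4.424779.
Moduli of all roots: 4.4248.
All moduli strictly greater than 1? Yes.
Verdict: Stationary.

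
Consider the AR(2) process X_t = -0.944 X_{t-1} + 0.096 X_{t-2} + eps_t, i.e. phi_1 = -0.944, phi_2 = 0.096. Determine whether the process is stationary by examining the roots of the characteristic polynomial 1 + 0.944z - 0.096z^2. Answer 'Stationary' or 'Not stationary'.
\text{Not stationary}

The AR(p) characteristic polynomial is P(z) = 1 + 0.944z - 0.096z^2.
Stationarity requires all roots to lie outside the unit circle, i.e. |z| > 1 for every root.
Set 1 + (0.944) z + (-0.096) z^2 = 0, i.e. a z^2 + b z + c = 0 with a = -0.096, b = 0.944, c = 1.
Discriminant D = b^2 - 4ac = (0.944)^2 - 4*(-0.096)*1 = 0.891136 - (-0.384) = 1.275136.
D >= 0, so the roots are real: z = (-b +/- sqrt(D)) / (2a) = (-0.944 +/- 1.129219) / (-0.192).
  z_1 = (-0.944 + 1.129219) / (-0.192) = -0.9647,   |z_1| = 0.9647.
  z_2 = (-0.944 - 1.129219) / (-0.192) = 10.798,   |z_2| = 10.798.
Moduli of all roots: 0.9647, 10.7980.
All moduli strictly greater than 1? No.
Verdict: Not stationary.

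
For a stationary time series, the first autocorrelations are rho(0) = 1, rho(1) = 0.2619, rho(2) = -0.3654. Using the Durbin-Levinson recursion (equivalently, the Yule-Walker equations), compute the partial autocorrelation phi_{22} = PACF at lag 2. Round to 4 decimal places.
\phi_{22} = -0.4660

The PACF at lag k is phi_{kk}, the last component of the solution
to the Yule-Walker system G_k phi = r_k where
  (G_k)_{ij} = rho(|i - j|), (r_k)_i = rho(i), i,j = 1..k.
Equivalently, Durbin-Levinson gives phi_{kk} iteratively:
  phi_{11} = rho(1)
  phi_{kk} = [rho(k) - sum_{j=1..k-1} phi_{k-1,j} rho(k-j)]
            / [1 - sum_{j=1..k-1} phi_{k-1,j} rho(j)],
  phi_{k,j} = phi_{k-1,j} - phi_{kk} phi_{k-1,k-j},  j = 1..k-1.
Step k = 1:
  phi_11 = rho(1) = 0.2619.
Step k = 2:
  phi_22 = [rho(2) - phi_11 rho(1)] / [1 - phi_11 rho(1)] = [-0.3654 - (0.2619)(0.2619)] / [1 - (0.2619)(0.2619)]
         = -0.43399161 / 0.93140839 = -0.466.
Therefore phi_{22} = -0.4660.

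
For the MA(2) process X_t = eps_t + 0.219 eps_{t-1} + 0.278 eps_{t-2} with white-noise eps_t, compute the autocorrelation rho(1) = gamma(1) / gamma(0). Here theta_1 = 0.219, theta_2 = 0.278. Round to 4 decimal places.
\rho(1) = 0.2487

For an MA(q) process with theta_0 = 1, the autocovariance is
  gamma(k) = sigma^2 * sum_{i=0..q-k} theta_i * theta_{i+k},
and rho(k) = gamma(k) / gamma(0). Sigma^2 cancels.
  numerator   = (1)*(0.219) + (0.219)*(0.278) = 0.279882.
  denominator = (1)^2 + (0.219)^2 + (0.278)^2 = 1.125245.
  rho(1) = 0.279882 / 1.125245 = 0.2487.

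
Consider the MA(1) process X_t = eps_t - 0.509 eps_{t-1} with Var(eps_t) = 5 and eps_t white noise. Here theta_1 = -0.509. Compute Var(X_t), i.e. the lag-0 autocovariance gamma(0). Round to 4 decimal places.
\gamma(0) = 6.2954

For an MA(q) process X_t = eps_t + sum_i theta_i eps_{t-i} with
Var(eps_t) = sigma^2, the variance is
  gamma(0) = sigma^2 * (1 + sum_i theta_i^2).
  sum_i theta_i^2 = (-0.509)^2 = 0.259081.
  gamma(0) = 5 * (1 + 0.259081) = 5 * 1.259081 = 6.295405, which rounds to 6.2954.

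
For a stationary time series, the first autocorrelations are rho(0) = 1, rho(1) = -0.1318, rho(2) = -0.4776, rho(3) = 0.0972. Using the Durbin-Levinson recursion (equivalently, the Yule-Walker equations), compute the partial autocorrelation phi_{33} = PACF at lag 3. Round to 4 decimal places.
\phi_{33} = -0.0871

The PACF at lag k is phi_{kk}, the last component of the solution
to the Yule-Walker system G_k phi = r_k where
  (G_k)_{ij} = rho(|i - j|), (r_k)_i = rho(i), i,j = 1..k.
Equivalently, Durbin-Levinson gives phi_{kk} iteratively:
  phi_{11} = rho(1)
  phi_{kk} = [rho(k) - sum_{j=1..k-1} phi_{k-1,j} rho(k-j)]
            / [1 - sum_{j=1..k-1} phi_{k-1,j} rho(j)],
  phi_{k,j} = phi_{k-1,j} - phi_{kk} phi_{k-1,k-j},  j = 1..k-1.
Step k = 1:
  phi_11 = rho(1) = -0.1318.
Step k = 2:
  phi_22 = [rho(2) - phi_11 rho(1)] / [1 - phi_11 rho(1)] = [-0.4776 - (-0.1318)(-0.1318)] / [1 - (-0.1318)(-0.1318)]
         = -0.49497124 / 0.98262876 = -0.503722.
  Update: phi_21 = phi_11 - phi_22 phi_11 = -0.1318 - (-0.503722)(-0.1318) = -0.19819.
Step k = 3:
  phi_33 = [rho(3) - phi_21 rho(2) - phi_22 rho(1)] / [1 - phi_21 rho(1) - phi_22 rho(2)]
    numerator   = 0.0972 - (-0.19819)(-0.4776) - (-0.503722)(-0.1318) = -0.06384627
    denominator = 1 - (-0.19819)(-0.1318) - (-0.503722)(-0.4776) = 0.7333011
  phi_33 = -0.06384627 / 0.7333011 = -0.0871.
Therefore phi_{33} = -0.0871.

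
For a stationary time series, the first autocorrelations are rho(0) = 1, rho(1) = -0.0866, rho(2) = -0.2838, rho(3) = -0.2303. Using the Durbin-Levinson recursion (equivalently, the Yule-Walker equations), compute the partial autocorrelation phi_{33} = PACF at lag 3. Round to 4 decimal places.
\phi_{33} = -0.3170

The PACF at lag k is phi_{kk}, the last component of the solution
to the Yule-Walker system G_k phi = r_k where
  (G_k)_{ij} = rho(|i - j|), (r_k)_i = rho(i), i,j = 1..k.
Equivalently, Durbin-Levinson gives phi_{kk} iteratively:
  phi_{11} = rho(1)
  phi_{kk} = [rho(k) - sum_{j=1..k-1} phi_{k-1,j} rho(k-j)]
            / [1 - sum_{j=1..k-1} phi_{k-1,j} rho(j)],
  phi_{k,j} = phi_{k-1,j} - phi_{kk} phi_{k-1,k-j},  j = 1..k-1.
Step k = 1:
  phi_11 = rho(1) = -0.0866.
Step k = 2:
  phi_22 = [rho(2) - phi_11 rho(1)] / [1 - phi_11 rho(1)] = [-0.2838 - (-0.0866)(-0.0866)] / [1 - (-0.0866)(-0.0866)]
         = -0.29129956 / 0.99250044 = -0.293501.
  Update: phi_21 = phi_11 - phi_22 phi_11 = -0.0866 - (-0.293501)(-0.0866) = -0.112017.
Step k = 3:
  phi_33 = [rho(3) - phi_21 rho(2) - phi_22 rho(1)] / [1 - phi_21 rho(1) - phi_22 rho(2)]
    numerator   = -0.2303 - (-0.112017)(-0.2838) - (-0.293501)(-0.0866) = -0.28750763
    denominator = 1 - (-0.112017)(-0.0866) - (-0.293501)(-0.2838) = 0.90700382
  phi_33 = -0.28750763 / 0.90700382 = -0.317.
Therefore phi_{33} = -0.3170.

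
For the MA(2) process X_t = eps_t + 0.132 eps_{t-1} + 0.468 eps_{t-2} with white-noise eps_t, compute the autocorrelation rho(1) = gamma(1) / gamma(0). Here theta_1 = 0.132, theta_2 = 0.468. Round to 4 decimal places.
\rho(1) = 0.1567

For an MA(q) process with theta_0 = 1, the autocovariance is
  gamma(k) = sigma^2 * sum_{i=0..q-k} theta_i * theta_{i+k},
and rho(k) = gamma(k) / gamma(0). Sigma^2 cancels.
  numerator   = (1)*(0.132) + (0.132)*(0.468) = 0.193776.
  denominator = (1)^2 + (0.132)^2 + (0.468)^2 = 1.236448.
  rho(1) = 0.193776 / 1.236448 = 0.1567.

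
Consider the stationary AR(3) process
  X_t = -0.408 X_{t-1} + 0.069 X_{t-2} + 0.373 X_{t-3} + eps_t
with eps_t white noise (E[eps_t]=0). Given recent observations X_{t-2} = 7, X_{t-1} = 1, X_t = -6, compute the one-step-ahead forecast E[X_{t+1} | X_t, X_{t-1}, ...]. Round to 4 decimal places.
E[X_{t+1} \mid \mathcal F_t] = 5.1280

For an AR(p) model X_t = c + sum_i phi_i X_{t-i} + eps_t, the
one-step-ahead conditional mean is
  E[X_{t+1} | X_t, ...] = c + sum_i phi_i X_{t+1-i}.
Substitute known values:
  E[X_{t+1} | ...] = (-0.408) * (-6) + (0.069) * (1) + (0.373) * (7)
                   = 5.1280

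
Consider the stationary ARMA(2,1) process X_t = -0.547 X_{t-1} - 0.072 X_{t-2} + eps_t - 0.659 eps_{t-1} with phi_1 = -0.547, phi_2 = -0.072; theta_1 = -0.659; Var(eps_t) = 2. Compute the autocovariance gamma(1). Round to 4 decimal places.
\gamma(1) = -4.1515

Multiply the model equation by X_{t-k} and take expectations. With theta_0 = psi_0 = 1 and psi_j the MA(infinity) weights, this gives
  gamma(k) - sum_i phi_i gamma(k-i) = c_k,
  c_k = sigma^2 * sum_{j=k..q} theta_j psi_{j-k}   (c_k = 0 for k > q),
using gamma(-m) = gamma(m).
psi-weights needed (psi_j = theta_j + sum_i phi_i psi_{j-i}):
  psi_1 = theta_1 + phi_1 = -0.659 + (-0.547) = -1.206
Right-hand sides:
  c_0 = sigma^2 (1 + theta_1 psi_1) = 2 * (1 + (-0.659)(-1.206)) = 2 * 1.794754 = 3.589508
  c_1 = sigma^2 theta_1 = 2 * (-0.659) = -1.318
  c_2 = 0
Equations for k = 0, 1, 2 (AR order 2, c_2 = 0):
  (E0) gamma(0) = phi_1 gamma(1) + phi_2 gamma(2) + c_0
  (E1) gamma(1) = phi_1 gamma(0) + phi_2 gamma(1) + c_1
  (E2) gamma(2) = phi_1 gamma(1) + phi_2 gamma(0)
From (E1): gamma(1) = A gamma(0) + B with
  A = phi_1 / (1 - phi_2) = -0.547 / 1.072 = -0.510261,   B = c_1 / (1 - phi_2) = -1.318 / 1.072 = -1.229478.
Insert (E2) into (E0): gamma(0) (1 - phi_2^2) = phi_1 (1 + phi_2) gamma(1) + c_0.
  phi_1 (1 + phi_2) = (-0.547)(0.928) = -0.507616,   1 - phi_2^2 = 0.994816.
Replace gamma(1) by A gamma(0) + B and collect gamma(0):
  gamma(0) [0.994816 - (-0.507616)(-0.510261)] = (-0.507616)(-1.229478) + 3.589508
  gamma(0) * 0.735799 = 4.213611
  gamma(0) = 4.213611 / 0.735799 = 5.726576.
  gamma(1) = A gamma(0) + B = (-0.510261)(5.726576) + (-1.229478) = -4.151527.
Therefore gamma(1) = -4.1515 (to 4 decimal places).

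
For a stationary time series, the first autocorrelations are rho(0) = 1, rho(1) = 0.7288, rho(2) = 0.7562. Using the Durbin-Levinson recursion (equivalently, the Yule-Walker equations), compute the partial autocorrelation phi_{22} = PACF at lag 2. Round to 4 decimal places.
\phi_{22} = 0.4800

The PACF at lag k is phi_{kk}, the last component of the solution
to the Yule-Walker system G_k phi = r_k where
  (G_k)_{ij} = rho(|i - j|), (r_k)_i = rho(i), i,j = 1..k.
Equivalently, Durbin-Levinson gives phi_{kk} iteratively:
  phi_{11} = rho(1)
  phi_{kk} = [rho(k) - sum_{j=1..k-1} phi_{k-1,j} rho(k-j)]
            / [1 - sum_{j=1..k-1} phi_{k-1,j} rho(j)],
  phi_{k,j} = phi_{k-1,j} - phi_{kk} phi_{k-1,k-j},  j = 1..k-1.
Step k = 1:
  phi_11 = rho(1) = 0.7288.
Step k = 2:
  phi_22 = [rho(2) - phi_11 rho(1)] / [1 - phi_11 rho(1)] = [0.7562 - (0.7288)(0.7288)] / [1 - (0.7288)(0.7288)]
         = 0.22505056 / 0.46885056 = 0.48.
Therefore phi_{22} = 0.4800.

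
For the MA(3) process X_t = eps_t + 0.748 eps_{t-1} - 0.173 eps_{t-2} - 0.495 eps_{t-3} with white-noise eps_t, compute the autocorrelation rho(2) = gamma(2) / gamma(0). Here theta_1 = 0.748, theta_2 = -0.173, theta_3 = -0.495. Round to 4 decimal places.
\rho(2) = -0.2961

For an MA(q) process with theta_0 = 1, the autocovariance is
  gamma(k) = sigma^2 * sum_{i=0..q-k} theta_i * theta_{i+k},
and rho(k) = gamma(k) / gamma(0). Sigma^2 cancels.
  numerator   = (1)*(-0.173) + (0.748)*(-0.495) = -0.54326.
  denominator = (1)^2 + (0.748)^2 + (-0.173)^2 + (-0.495)^2 = 1.834458.
  rho(2) = -0.54326 / 1.834458 = -0.2961.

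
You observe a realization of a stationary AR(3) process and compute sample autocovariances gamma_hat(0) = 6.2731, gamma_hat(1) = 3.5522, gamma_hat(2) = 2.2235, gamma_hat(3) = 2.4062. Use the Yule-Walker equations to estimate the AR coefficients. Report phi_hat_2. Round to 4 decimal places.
\hat\phi_{2} = -0.0810

The Yule-Walker equations for an AR(p) process read, in matrix form,
  Gamma_p phi = r_p,   with   (Gamma_p)_{ij} = gamma(|i - j|),
                       (r_p)_i = gamma(i),   i,j = 1..p.
Substitute the sample gammas (Toeplitz matrix and right-hand side of size 3):
  Gamma_p = [[6.2731, 3.5522, 2.2235], [3.5522, 6.2731, 3.5522], [2.2235, 3.5522, 6.2731]]
  r_p     = [3.5522, 2.2235, 2.4062]
Written out (R1..R3):
  (R1) 6.2731 phi_1 + 3.5522 phi_2 + 2.2235 phi_3 = 3.5522
  (R2) 3.5522 phi_1 + 6.2731 phi_2 + 3.5522 phi_3 = 2.2235
  (R3) 2.2235 phi_1 + 3.5522 phi_2 + 6.2731 phi_3 = 2.4062
Gaussian elimination:
  R2 <- R2 - (3.5522/6.2731) R1 = R2 - (0.566259) R1:  4.261634 phi_2 + 2.293123 phi_3 = 0.212034
  R3 <- R3 - (2.2235/6.2731) R1 = R3 - (0.35445) R1:  2.293123 phi_2 + 5.484981 phi_3 = 1.147123
  R3 <- R3 - (2.293123/4.261634) R2 = R3 - (0.538085) R2:  4.251085 phi_3 = 1.03303
Back-substitution:
  phi_hat_3 = 1.03303 / 4.251085 = 0.243004
  phi_hat_2 = (0.212034 - (2.293123)(0.243004)) / 4.261634 = -0.081003
  phi_hat_1 = (3.5522 - (3.5522)(-0.081003) - (2.2235)(0.243004)) / 6.2731 = 0.525995
So phi_hat = [0.5260, -0.0810, 0.2430].
Therefore phi_hat_2 = -0.0810.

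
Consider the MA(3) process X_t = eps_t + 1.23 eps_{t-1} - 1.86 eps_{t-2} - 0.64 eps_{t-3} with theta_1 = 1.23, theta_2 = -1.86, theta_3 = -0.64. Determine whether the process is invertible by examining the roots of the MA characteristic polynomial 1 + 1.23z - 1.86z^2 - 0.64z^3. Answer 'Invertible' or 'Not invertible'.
\text{Not invertible}

The MA(q) characteristic polynomial is P(z) = 1 + 1.23z - 1.86z^2 - 0.64z^3.
Invertibility requires all roots to lie outside the unit circle, i.e. |z| > 1 for every root.
Degree 3: look for a simple real root z0 first, then factor out (1 - z/z0) and solve the remaining quadratic.
Testing z0 = -0.5: P(-0.5) = 1 + (1.23)(-0.5) + (-1.86)(-0.5)^2 + (-0.64)(-0.5)^3
  = 1 + (-0.615) + (-0.465) + (0.08) = 0.  So z_0 = -0.5 is a root, |z_0| = 0.5.
Divide out the factor (1 + 2 z) = (1 - z/z0) (since 1/z0 = -2):
  P(z) = (1 + 2 z)(1 + (-0.77) z + (-0.32) z^2)
  [check: z-coef -0.77 - (-2) = 1.23; z^2-coef -0.32 - (-2)(-0.77) = -1.86; z^3-coef -(-2)(-0.32) = -0.64.]
Remaining roots from the quadratic factor 1 + (-0.77) z + (-0.32) z^2:
  Set 1 + (-0.77) z + (-0.32) z^2 = 0, i.e. a z^2 + b z + c = 0 with a = -0.32, b = -0.77, c = 1.
  Discriminant D = b^2 - 4ac = (-0.77)^2 - 4*(-0.32)*1 = 0.5929 - (-1.28) = 1.8729.
  D >= 0, so the roots are real: z = (-b +/- sqrt(D)) / (2a) = (0.77 +/- 1.368539) / (-0.64).
    z_1 = (0.77 + 1.368539) / (-0.64) = -3.3415,   |z_1| = 3.3415.
    z_2 = (0.77 - 1.368539) / (-0.64) = 0.9352,   |z_2| = 0.9352.
Moduli of all roots: 0.5000, 3.3415, 0.9352.
All moduli strictly greater than 1? No.
Verdict: Not invertible.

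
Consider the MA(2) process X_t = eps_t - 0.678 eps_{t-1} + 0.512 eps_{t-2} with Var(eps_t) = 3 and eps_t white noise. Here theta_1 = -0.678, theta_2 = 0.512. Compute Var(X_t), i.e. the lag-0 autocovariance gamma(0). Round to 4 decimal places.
\gamma(0) = 5.1655

For an MA(q) process X_t = eps_t + sum_i theta_i eps_{t-i} with
Var(eps_t) = sigma^2, the variance is
  gamma(0) = sigma^2 * (1 + sum_i theta_i^2).
  sum_i theta_i^2 = (-0.678)^2 + (0.512)^2 = 0.459684 + 0.262144 = 0.721828.
  gamma(0) = 3 * (1 + 0.721828) = 3 * 1.721828 = 5.165484, which rounds to 5.1655.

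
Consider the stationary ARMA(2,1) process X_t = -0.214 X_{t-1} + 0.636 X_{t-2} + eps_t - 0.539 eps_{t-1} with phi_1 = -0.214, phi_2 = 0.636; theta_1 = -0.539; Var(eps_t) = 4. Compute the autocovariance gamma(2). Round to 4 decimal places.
\gamma(2) = 16.3155

Multiply the model equation by X_{t-k} and take expectations. With theta_0 = psi_0 = 1 and psi_j the MA(infinity) weights, this gives
  gamma(k) - sum_i phi_i gamma(k-i) = c_k,
  c_k = sigma^2 * sum_{j=k..q} theta_j psi_{j-k}   (c_k = 0 for k > q),
using gamma(-m) = gamma(m).
psi-weights needed (psi_j = theta_j + sum_i phi_i psi_{j-i}):
  psi_1 = theta_1 + phi_1 = -0.539 + (-0.214) = -0.753
Right-hand sides:
  c_0 = sigma^2 (1 + theta_1 psi_1) = 4 * (1 + (-0.539)(-0.753)) = 4 * 1.405867 = 5.623468
  c_1 = sigma^2 theta_1 = 4 * (-0.539) = -2.156
  c_2 = 0
Equations for k = 0, 1, 2 (AR order 2, c_2 = 0):
  (E0) gamma(0) = phi_1 gamma(1) + phi_2 gamma(2) + c_0
  (E1) gamma(1) = phi_1 gamma(0) + phi_2 gamma(1) + c_1
  (E2) gamma(2) = phi_1 gamma(1) + phi_2 gamma(0)
From (E1): gamma(1) = A gamma(0) + B with
  A = phi_1 / (1 - phi_2) = -0.214 / 0.364 = -0.587912,   B = c_1 / (1 - phi_2) = -2.156 / 0.364 = -5.923077.
Insert (E2) into (E0): gamma(0) (1 - phi_2^2) = phi_1 (1 + phi_2) gamma(1) + c_0.
  phi_1 (1 + phi_2) = (-0.214)(1.636) = -0.350104,   1 - phi_2^2 = 0.595504.
Replace gamma(1) by A gamma(0) + B and collect gamma(0):
  gamma(0) [0.595504 - (-0.350104)(-0.587912)] = (-0.350104)(-5.923077) + 5.623468
  gamma(0) * 0.389674 = 7.697161
  gamma(0) = 7.697161 / 0.389674 = 19.75284.
  gamma(1) = A gamma(0) + B = (-0.587912)(19.75284) + (-5.923077) = -17.536011.
  gamma(2) = phi_1 gamma(1) + phi_2 gamma(0) = (-0.214)(-17.536011) + (0.636)(19.75284) = 16.315513.
Therefore gamma(2) = 16.3155 (to 4 decimal places).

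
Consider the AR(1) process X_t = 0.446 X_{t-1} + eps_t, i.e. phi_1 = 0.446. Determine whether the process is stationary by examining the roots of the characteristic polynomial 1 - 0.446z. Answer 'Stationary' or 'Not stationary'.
\text{Stationary}

The AR(p) characteristic polynomial is P(z) = 1 - 0.446z.
Stationarity requires all roots to lie outside the unit circle, i.e. |z| > 1 for every root.
This is linear in z: 1 + (-0.446) z = 0  =>  z = -1/(-0.446) = 2.242152,  |z| = 2.242152.
Moduli of all roots: 2.2422.
All moduli strictly greater than 1? Yes.
Verdict: Stationary.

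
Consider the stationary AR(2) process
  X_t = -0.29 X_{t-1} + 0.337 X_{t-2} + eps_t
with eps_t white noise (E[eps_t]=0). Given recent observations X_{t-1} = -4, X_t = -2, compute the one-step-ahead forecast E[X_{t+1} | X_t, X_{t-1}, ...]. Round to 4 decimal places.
E[X_{t+1} \mid \mathcal F_t] = -0.7680

For an AR(p) model X_t = c + sum_i phi_i X_{t-i} + eps_t, the
one-step-ahead conditional mean is
  E[X_{t+1} | X_t, ...] = c + sum_i phi_i X_{t+1-i}.
Substitute known values:
  E[X_{t+1} | ...] = (-0.29) * (-2) + (0.337) * (-4)
                   = -0.7680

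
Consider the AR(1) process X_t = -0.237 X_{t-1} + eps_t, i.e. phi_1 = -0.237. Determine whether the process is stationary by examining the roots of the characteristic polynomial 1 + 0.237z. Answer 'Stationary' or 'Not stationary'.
\text{Stationary}

The AR(p) characteristic polynomial is P(z) = 1 + 0.237z.
Stationarity requires all roots to lie outside the unit circle, i.e. |z| > 1 for every root.
This is linear in z: 1 + (0.237) z = 0  =>  z = -1/(0.237) = -4.219409,  |z| = 4.219409.
Moduli of all roots: 4.2194.
All moduli strictly greater than 1? Yes.
Verdict: Stationary.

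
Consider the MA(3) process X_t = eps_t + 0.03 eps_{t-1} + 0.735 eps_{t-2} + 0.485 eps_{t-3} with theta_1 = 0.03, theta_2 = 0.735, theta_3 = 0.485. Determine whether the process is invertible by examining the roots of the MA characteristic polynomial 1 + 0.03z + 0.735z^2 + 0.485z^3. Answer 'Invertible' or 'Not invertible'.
\text{Invertible}

The MA(q) characteristic polynomial is P(z) = 1 + 0.03z + 0.735z^2 + 0.485z^3.
Invertibility requires all roots to lie outside the unit circle, i.e. |z| > 1 for every root.
Degree 3: look for a simple real root z0 first, then factor out (1 - z/z0) and solve the remaining quadratic.
Testing z0 = -2: P(-2) = 1 + (0.03)(-2) + (0.735)(-2)^2 + (0.485)(-2)^3
  = 1 + (-0.06) + (2.94) + (-3.88) = 0.  So z_0 = -2 is a root, |z_0| = 2.
Divide out the factor (1 + 0.5 z) = (1 - z/z0) (since 1/z0 = -0.5):
  P(z) = (1 + 0.5 z)(1 + (-0.47) z + (0.97) z^2)
  [check: z-coef -0.47 - (-0.5) = 0.03; z^2-coef 0.97 - (-0.5)(-0.47) = 0.735; z^3-coef -(-0.5)(0.97) = 0.485.]
Remaining roots from the quadratic factor 1 + (-0.47) z + (0.97) z^2:
  Set 1 + (-0.47) z + (0.97) z^2 = 0, i.e. a z^2 + b z + c = 0 with a = 0.97, b = -0.47, c = 1.
  Discriminant D = b^2 - 4ac = (-0.47)^2 - 4*(0.97)*1 = 0.2209 - (3.88) = -3.6591.
  D < 0, so the roots are the complex-conjugate pair z = (-b +/- i sqrt(-D)) / (2a) = 0.2423 +/- 0.986i.
  For a conjugate pair |z|^2 = z * conj(z) = (product of roots) = c/a = 1/(0.97) = 1.030928, so |z| = sqrt(1.030928) = 1.0153 for both roots.
Moduli of all roots: 2.0000, 1.0153, 1.0153.
All moduli strictly greater than 1? Yes.
Verdict: Invertible.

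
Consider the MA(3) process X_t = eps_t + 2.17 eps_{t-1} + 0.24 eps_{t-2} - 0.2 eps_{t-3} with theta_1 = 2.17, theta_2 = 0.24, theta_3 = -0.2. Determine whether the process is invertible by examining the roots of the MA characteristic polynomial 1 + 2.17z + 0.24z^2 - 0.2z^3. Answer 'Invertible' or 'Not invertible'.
\text{Not invertible}

The MA(q) characteristic polynomial is P(z) = 1 + 2.17z + 0.24z^2 - 0.2z^3.
Invertibility requires all roots to lie outside the unit circle, i.e. |z| > 1 for every root.
Degree 3: look for a simple real root z0 first, then factor out (1 - z/z0) and solve the remaining quadratic.
Testing z0 = -0.5: P(-0.5) = 1 + (2.17)(-0.5) + (0.24)(-0.5)^2 + (-0.2)(-0.5)^3
  = 1 + (-1.085) + (0.06) + (0.025) = 0.  So z_0 = -0.5 is a root, |z_0| = 0.5.
Divide out the factor (1 + 2 z) = (1 - z/z0) (since 1/z0 = -2):
  P(z) = (1 + 2 z)(1 + (0.17) z + (-0.1) z^2)
  [check: z-coef 0.17 - (-2) = 2.17; z^2-coef -0.1 - (-2)(0.17) = 0.24; z^3-coef -(-2)(-0.1) = -0.2.]
Remaining roots from the quadratic factor 1 + (0.17) z + (-0.1) z^2:
  Set 1 + (0.17) z + (-0.1) z^2 = 0, i.e. a z^2 + b z + c = 0 with a = -0.1, b = 0.17, c = 1.
  Discriminant D = b^2 - 4ac = (0.17)^2 - 4*(-0.1)*1 = 0.0289 - (-0.4) = 0.4289.
  D >= 0, so the roots are real: z = (-b +/- sqrt(D)) / (2a) = (-0.17 +/- 0.654905) / (-0.2).
    z_1 = (-0.17 + 0.654905) / (-0.2) = -2.4245,   |z_1| = 2.4245.
    z_2 = (-0.17 - 0.654905) / (-0.2) = 4.1245,   |z_2| = 4.1245.
Moduli of all roots: 0.5000, 2.4245, 4.1245.
All moduli strictly greater than 1? No.
Verdict: Not invertible.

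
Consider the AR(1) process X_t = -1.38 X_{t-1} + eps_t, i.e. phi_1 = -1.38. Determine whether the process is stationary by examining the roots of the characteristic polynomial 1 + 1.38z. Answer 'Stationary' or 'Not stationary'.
\text{Not stationary}

The AR(p) characteristic polynomial is P(z) = 1 + 1.38z.
Stationarity requires all roots to lie outside the unit circle, i.e. |z| > 1 for every root.
This is linear in z: 1 + (1.38) z = 0  =>  z = -1/(1.38) = -0.724638,  |z| = 0.724638.
Moduli of all roots: 0.7246.
All moduli strictly greater than 1? No.
Verdict: Not stationary.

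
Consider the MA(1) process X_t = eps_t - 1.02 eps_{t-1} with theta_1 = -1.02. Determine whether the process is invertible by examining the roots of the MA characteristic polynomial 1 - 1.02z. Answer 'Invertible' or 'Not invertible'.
\text{Not invertible}

The MA(q) characteristic polynomial is P(z) = 1 - 1.02z.
Invertibility requires all roots to lie outside the unit circle, i.e. |z| > 1 for every root.
This is linear in z: 1 + (-1.02) z = 0  =>  z = -1/(-1.02) = 0.980392,  |z| = 0.980392.
Moduli of all roots: 0.9804.
All moduli strictly greater than 1? No.
Verdict: Not invertible.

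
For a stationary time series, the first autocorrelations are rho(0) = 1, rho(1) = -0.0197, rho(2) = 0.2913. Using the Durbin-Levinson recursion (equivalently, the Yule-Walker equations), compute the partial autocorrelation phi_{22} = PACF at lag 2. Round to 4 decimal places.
\phi_{22} = 0.2910

The PACF at lag k is phi_{kk}, the last component of the solution
to the Yule-Walker system G_k phi = r_k where
  (G_k)_{ij} = rho(|i - j|), (r_k)_i = rho(i), i,j = 1..k.
Equivalently, Durbin-Levinson gives phi_{kk} iteratively:
  phi_{11} = rho(1)
  phi_{kk} = [rho(k) - sum_{j=1..k-1} phi_{k-1,j} rho(k-j)]
            / [1 - sum_{j=1..k-1} phi_{k-1,j} rho(j)],
  phi_{k,j} = phi_{k-1,j} - phi_{kk} phi_{k-1,k-j},  j = 1..k-1.
Step k = 1:
  phi_11 = rho(1) = -0.0197.
Step k = 2:
  phi_22 = [rho(2) - phi_11 rho(1)] / [1 - phi_11 rho(1)] = [0.2913 - (-0.0197)(-0.0197)] / [1 - (-0.0197)(-0.0197)]
         = 0.29091191 / 0.99961191 = 0.291.
Therefore phi_{22} = 0.2910.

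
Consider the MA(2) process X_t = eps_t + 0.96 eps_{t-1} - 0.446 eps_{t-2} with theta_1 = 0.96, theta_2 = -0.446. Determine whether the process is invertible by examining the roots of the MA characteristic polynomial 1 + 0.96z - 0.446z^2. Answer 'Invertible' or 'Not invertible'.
\text{Not invertible}

The MA(q) characteristic polynomial is P(z) = 1 + 0.96z - 0.446z^2.
Invertibility requires all roots to lie outside the unit circle, i.e. |z| > 1 for every root.
Set 1 + (0.96) z + (-0.446) z^2 = 0, i.e. a z^2 + b z + c = 0 with a = -0.446, b = 0.96, c = 1.
Discriminant D = b^2 - 4ac = (0.96)^2 - 4*(-0.446)*1 = 0.9216 - (-1.784) = 2.7056.
D >= 0, so the roots are real: z = (-b +/- sqrt(D)) / (2a) = (-0.96 +/- 1.644871) / (-0.892).
  z_1 = (-0.96 + 1.644871) / (-0.892) = -0.7678,   |z_1| = 0.7678.
  z_2 = (-0.96 - 1.644871) / (-0.892) = 2.9203,   |z_2| = 2.9203.
Moduli of all roots: 0.7678, 2.9203.
All moduli strictly greater than 1? No.
Verdict: Not invertible.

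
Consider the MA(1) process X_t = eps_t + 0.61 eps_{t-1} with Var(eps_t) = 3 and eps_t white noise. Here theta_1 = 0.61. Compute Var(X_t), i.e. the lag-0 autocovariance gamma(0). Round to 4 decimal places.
\gamma(0) = 4.1163

For an MA(q) process X_t = eps_t + sum_i theta_i eps_{t-i} with
Var(eps_t) = sigma^2, the variance is
  gamma(0) = sigma^2 * (1 + sum_i theta_i^2).
  sum_i theta_i^2 = (0.61)^2 = 0.3721.
  gamma(0) = 3 * (1 + 0.3721) = 3 * 1.3721 = 4.1163.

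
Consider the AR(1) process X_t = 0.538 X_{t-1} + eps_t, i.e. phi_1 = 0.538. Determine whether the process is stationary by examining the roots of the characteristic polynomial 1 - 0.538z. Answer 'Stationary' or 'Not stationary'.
\text{Stationary}

The AR(p) characteristic polynomial is P(z) = 1 - 0.538z.
Stationarity requires all roots to lie outside the unit circle, i.e. |z| > 1 for every root.
This is linear in z: 1 + (-0.538) z = 0  =>  z = -1/(-0.538) = 1.858736,  |z| = 1.858736.
Moduli of all roots: 1.8587.
All moduli strictly greater than 1? Yes.
Verdict: Stationary.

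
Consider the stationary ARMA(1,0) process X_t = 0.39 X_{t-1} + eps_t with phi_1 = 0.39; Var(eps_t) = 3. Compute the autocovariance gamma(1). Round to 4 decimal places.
\gamma(1) = 1.3799

Multiply the model equation by X_{t-k} and take expectations. With theta_0 = psi_0 = 1 and psi_j the MA(infinity) weights, this gives
  gamma(k) - sum_i phi_i gamma(k-i) = c_k,
  c_k = sigma^2 * sum_{j=k..q} theta_j psi_{j-k}   (c_k = 0 for k > q),
using gamma(-m) = gamma(m).
Pure AR (q = 0): c_0 = sigma^2 = 3, c_k = 0 for k >= 1.
Equations for k = 0 and k = 1 (AR order 1):
  gamma(0) = phi_1 gamma(1) + c_0
  gamma(1) = phi_1 gamma(0) + c_1
Substituting the second into the first: gamma(0) (1 - phi_1^2) = c_0 + phi_1 c_1, so
  gamma(0) = c_0 / (1 - phi_1^2) = 3 / (1 - (0.39)^2) = 3 / 0.8479 = 3.538153.
  gamma(1) = phi_1 gamma(0) = (0.39)(3.538153) = 1.37988.
Therefore gamma(1) = 1.3799 (to 4 decimal places).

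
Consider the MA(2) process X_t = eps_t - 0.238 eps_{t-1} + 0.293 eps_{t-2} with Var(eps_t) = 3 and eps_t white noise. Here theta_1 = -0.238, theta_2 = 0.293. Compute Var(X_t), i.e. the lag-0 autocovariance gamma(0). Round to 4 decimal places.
\gamma(0) = 3.4275

For an MA(q) process X_t = eps_t + sum_i theta_i eps_{t-i} with
Var(eps_t) = sigma^2, the variance is
  gamma(0) = sigma^2 * (1 + sum_i theta_i^2).
  sum_i theta_i^2 = (-0.238)^2 + (0.293)^2 = 0.056644 + 0.085849 = 0.142493.
  gamma(0) = 3 * (1 + 0.142493) = 3 * 1.142493 = 3.427479, which rounds to 3.4275.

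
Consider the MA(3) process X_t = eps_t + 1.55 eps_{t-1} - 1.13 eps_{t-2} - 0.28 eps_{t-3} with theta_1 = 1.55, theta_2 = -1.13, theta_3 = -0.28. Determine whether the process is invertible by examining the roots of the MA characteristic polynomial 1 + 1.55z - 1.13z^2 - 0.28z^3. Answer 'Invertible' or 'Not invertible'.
\text{Not invertible}

The MA(q) characteristic polynomial is P(z) = 1 + 1.55z - 1.13z^2 - 0.28z^3.
Invertibility requires all roots to lie outside the unit circle, i.e. |z| > 1 for every root.
Degree 3: look for a simple real root z0 first, then factor out (1 - z/z0) and solve the remaining quadratic.
Testing z0 = -5: P(-5) = 1 + (1.55)(-5) + (-1.13)(-5)^2 + (-0.28)(-5)^3
  = 1 + (-7.75) + (-28.25) + (35) = 0.  So z_0 = -5 is a root, |z_0| = 5.
Divide out the factor (1 + 0.2 z) = (1 - z/z0) (since 1/z0 = -0.2):
  P(z) = (1 + 0.2 z)(1 + (1.35) z + (-1.4) z^2)
  [check: z-coef 1.35 - (-0.2) = 1.55; z^2-coef -1.4 - (-0.2)(1.35) = -1.13; z^3-coef -(-0.2)(-1.4) = -0.28.]
Remaining roots from the quadratic factor 1 + (1.35) z + (-1.4) z^2:
  Set 1 + (1.35) z + (-1.4) z^2 = 0, i.e. a z^2 + b z + c = 0 with a = -1.4, b = 1.35, c = 1.
  Discriminant D = b^2 - 4ac = (1.35)^2 - 4*(-1.4)*1 = 1.8225 - (-5.6) = 7.4225.
  D >= 0, so the roots are real: z = (-b +/- sqrt(D)) / (2a) = (-1.35 +/- 2.724427) / (-2.8).
    z_1 = (-1.35 + 2.724427) / (-2.8) = -0.4909,   |z_1| = 0.4909.
    z_2 = (-1.35 - 2.724427) / (-2.8) = 1.4552,   |z_2| = 1.4552.
Moduli of all roots: 5.0000, 0.4909, 1.4552.
All moduli strictly greater than 1? No.
Verdict: Not invertible.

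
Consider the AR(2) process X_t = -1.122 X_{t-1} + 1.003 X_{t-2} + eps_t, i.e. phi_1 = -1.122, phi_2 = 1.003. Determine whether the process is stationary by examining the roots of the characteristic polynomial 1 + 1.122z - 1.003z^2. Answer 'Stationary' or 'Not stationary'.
\text{Not stationary}

The AR(p) characteristic polynomial is P(z) = 1 + 1.122z - 1.003z^2.
Stationarity requires all roots to lie outside the unit circle, i.e. |z| > 1 for every root.
Set 1 + (1.122) z + (-1.003) z^2 = 0, i.e. a z^2 + b z + c = 0 with a = -1.003, b = 1.122, c = 1.
Discriminant D = b^2 - 4ac = (1.122)^2 - 4*(-1.003)*1 = 1.258884 - (-4.012) = 5.270884.
D >= 0, so the roots are real: z = (-b +/- sqrt(D)) / (2a) = (-1.122 +/- 2.295841) / (-2.006).
  z_1 = (-1.122 + 2.295841) / (-2.006) = -0.5852,   |z_1| = 0.5852.
  z_2 = (-1.122 - 2.295841) / (-2.006) = 1.7038,   |z_2| = 1.7038.
Moduli of all roots: 0.5852, 1.7038.
All moduli strictly greater than 1? No.
Verdict: Not stationary.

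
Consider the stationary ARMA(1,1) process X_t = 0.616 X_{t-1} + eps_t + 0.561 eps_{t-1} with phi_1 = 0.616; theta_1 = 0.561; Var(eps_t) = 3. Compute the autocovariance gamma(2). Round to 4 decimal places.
\gamma(2) = 4.7164

Multiply the model equation by X_{t-k} and take expectations. With theta_0 = psi_0 = 1 and psi_j the MA(infinity) weights, this gives
  gamma(k) - sum_i phi_i gamma(k-i) = c_k,
  c_k = sigma^2 * sum_{j=k..q} theta_j psi_{j-k}   (c_k = 0 for k > q),
using gamma(-m) = gamma(m).
psi-weights needed (psi_j = theta_j + sum_i phi_i psi_{j-i}):
  psi_1 = theta_1 + phi_1 = 0.561 + (0.616) = 1.177
Right-hand sides:
  c_0 = sigma^2 (1 + theta_1 psi_1) = 3 * (1 + (0.561)(1.177)) = 3 * 1.660297 = 4.980891
  c_1 = sigma^2 theta_1 = 3 * (0.561) = 1.683
  c_2 = 0
Equations for k = 0 and k = 1 (AR order 1):
  gamma(0) = phi_1 gamma(1) + c_0
  gamma(1) = phi_1 gamma(0) + c_1
Substituting the second into the first: gamma(0) (1 - phi_1^2) = c_0 + phi_1 c_1, so
  gamma(0) = (c_0 + phi_1 c_1) / (1 - phi_1^2) = (4.980891 + (0.616)(1.683)) / (1 - (0.616)^2) = 6.017619 / 0.620544 = 9.697328.
  gamma(1) = phi_1 gamma(0) + c_1 = (0.616)(9.697328) + (1.683) = 7.656554.
For k = 2 (> q): gamma(2) = phi_1 gamma(1) = (0.616)(7.656554) = 4.716437.
Therefore gamma(2) = 4.7164 (to 4 decimal places).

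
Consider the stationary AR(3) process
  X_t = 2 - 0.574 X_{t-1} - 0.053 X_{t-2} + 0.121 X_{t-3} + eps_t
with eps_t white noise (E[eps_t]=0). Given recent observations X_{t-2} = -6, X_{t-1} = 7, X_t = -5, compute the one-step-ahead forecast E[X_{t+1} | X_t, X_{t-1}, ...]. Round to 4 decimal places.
E[X_{t+1} \mid \mathcal F_t] = 3.7730

For an AR(p) model X_t = c + sum_i phi_i X_{t-i} + eps_t, the
one-step-ahead conditional mean is
  E[X_{t+1} | X_t, ...] = c + sum_i phi_i X_{t+1-i}.
Substitute known values:
  E[X_{t+1} | ...] = 2 + (-0.574) * (-5) + (-0.053) * (7) + (0.121) * (-6)
                   = 3.7730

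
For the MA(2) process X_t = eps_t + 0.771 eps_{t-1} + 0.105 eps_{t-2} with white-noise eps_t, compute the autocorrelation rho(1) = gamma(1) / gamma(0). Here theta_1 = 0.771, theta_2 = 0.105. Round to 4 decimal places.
\rho(1) = 0.5307

For an MA(q) process with theta_0 = 1, the autocovariance is
  gamma(k) = sigma^2 * sum_{i=0..q-k} theta_i * theta_{i+k},
and rho(k) = gamma(k) / gamma(0). Sigma^2 cancels.
  numerator   = (1)*(0.771) + (0.771)*(0.105) = 0.851955.
  denominator = (1)^2 + (0.771)^2 + (0.105)^2 = 1.605466.
  rho(1) = 0.851955 / 1.605466 = 0.5307.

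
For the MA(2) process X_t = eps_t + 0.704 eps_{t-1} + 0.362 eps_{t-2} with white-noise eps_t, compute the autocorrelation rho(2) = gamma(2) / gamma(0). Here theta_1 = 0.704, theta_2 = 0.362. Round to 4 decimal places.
\rho(2) = 0.2225

For an MA(q) process with theta_0 = 1, the autocovariance is
  gamma(k) = sigma^2 * sum_{i=0..q-k} theta_i * theta_{i+k},
and rho(k) = gamma(k) / gamma(0). Sigma^2 cancels.
  numerator   = (1)*(0.362) = 0.362.
  denominator = (1)^2 + (0.704)^2 + (0.362)^2 = 1.62666.
  rho(2) = 0.362 / 1.62666 = 0.2225.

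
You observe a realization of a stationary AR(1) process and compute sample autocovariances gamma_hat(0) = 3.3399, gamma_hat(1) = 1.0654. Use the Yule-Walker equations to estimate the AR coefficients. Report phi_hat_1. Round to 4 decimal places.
\hat\phi_{1} = 0.3190

The Yule-Walker equations for an AR(p) process read, in matrix form,
  Gamma_p phi = r_p,   with   (Gamma_p)_{ij} = gamma(|i - j|),
                       (r_p)_i = gamma(i),   i,j = 1..p.
Substitute the sample gammas (Toeplitz matrix and right-hand side of size 1):
  Gamma_p = [[3.3399]]
  r_p     = [1.0654]
With p = 1 this is the single equation gamma(0) phi_1 = gamma(1):
  phi_hat_1 = gamma(1) / gamma(0) = 1.0654 / 3.3399 = 0.3190.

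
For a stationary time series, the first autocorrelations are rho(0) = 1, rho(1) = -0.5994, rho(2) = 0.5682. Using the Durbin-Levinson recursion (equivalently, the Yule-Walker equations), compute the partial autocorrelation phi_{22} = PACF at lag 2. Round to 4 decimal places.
\phi_{22} = 0.3261

The PACF at lag k is phi_{kk}, the last component of the solution
to the Yule-Walker system G_k phi = r_k where
  (G_k)_{ij} = rho(|i - j|), (r_k)_i = rho(i), i,j = 1..k.
Equivalently, Durbin-Levinson gives phi_{kk} iteratively:
  phi_{11} = rho(1)
  phi_{kk} = [rho(k) - sum_{j=1..k-1} phi_{k-1,j} rho(k-j)]
            / [1 - sum_{j=1..k-1} phi_{k-1,j} rho(j)],
  phi_{k,j} = phi_{k-1,j} - phi_{kk} phi_{k-1,k-j},  j = 1..k-1.
Step k = 1:
  phi_11 = rho(1) = -0.5994.
Step k = 2:
  phi_22 = [rho(2) - phi_11 rho(1)] / [1 - phi_11 rho(1)] = [0.5682 - (-0.5994)(-0.5994)] / [1 - (-0.5994)(-0.5994)]
         = 0.20891964 / 0.64071964 = 0.3261.
Therefore phi_{22} = 0.3261.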